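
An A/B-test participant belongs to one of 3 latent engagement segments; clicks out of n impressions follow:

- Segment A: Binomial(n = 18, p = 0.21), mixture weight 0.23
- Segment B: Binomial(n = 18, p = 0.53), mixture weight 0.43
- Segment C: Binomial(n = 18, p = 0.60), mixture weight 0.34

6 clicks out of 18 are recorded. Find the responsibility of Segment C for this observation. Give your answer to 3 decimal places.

0.105

P(component k | x) = π_k·f_k(x) / marginal(x), where marginal(x) = Σ_j π_j·f_j(x).
Evaluate each component's likelihood at the observed value:
  p_A = C(18,6)·0.21^6·0.79^12 = 18564·8.57661e-05·0.0590915 = 0.0940833
  p_B = C(18,6)·0.53^6·0.47^12 = 18564·0.0221644·0.000116191 = 0.0478081
  p_C = C(18,6)·0.60^6·0.40^12 = 18564·0.046656·1.67772e-05 = 0.0145311
Prior × likelihood for each component:
  π_A·p_A = 0.23 × 0.0940833 = 0.0216392
  π_B·p_B = 0.43 × 0.0478081 = 0.0205575
  π_C·p_C = 0.34 × 0.0145311 = 0.00494058
Marginal: 0.0216392 + 0.0205575 + 0.00494058 = 0.0471372
Responsibility of Segment C: 0.00494058 / 0.0471372 ≈ 0.105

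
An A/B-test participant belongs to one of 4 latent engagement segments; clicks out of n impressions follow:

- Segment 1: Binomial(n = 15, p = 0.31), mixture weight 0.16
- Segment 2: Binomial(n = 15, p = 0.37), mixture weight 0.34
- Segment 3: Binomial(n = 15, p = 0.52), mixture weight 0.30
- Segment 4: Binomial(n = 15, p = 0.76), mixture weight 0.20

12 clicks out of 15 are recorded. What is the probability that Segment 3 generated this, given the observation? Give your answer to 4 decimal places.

0.1116

Apply Bayes' rule: the posterior for each component is proportional to its prior times its likelihood at x.
Component likelihoods at x = 12 clicks out of 15:
  L_1 = C(15,12)·0.31^12·0.69^3 = 455·7.87663e-07·0.328509 = 0.000117733
  L_2 = C(15,12)·0.37^12·0.63^3 = 455·6.58295e-06·0.250047 = 0.000748952
  L_3 = C(15,12)·0.52^12·0.48^3 = 455·0.000390877·0.110592 = 0.0196687
  L_4 = C(15,12)·0.76^12·0.24^3 = 455·0.0371333·0.013824 = 0.233565
Unnormalised posteriors:
  π_1·L_1 = 0.16 × 0.000117733 = 1.88373e-05
  π_2·L_2 = 0.34 × 0.000748952 = 0.000254644
  π_3·L_3 = 0.30 × 0.0196687 = 0.0059006
  π_4·L_4 = 0.20 × 0.233565 = 0.0467131
Sum: 1.88373e-05 + 0.000254644 + 0.0059006 + 0.0467131 = 0.0528871
So the posterior for Segment 3 is 0.0059006 / 0.0528871 ≈ 0.1116.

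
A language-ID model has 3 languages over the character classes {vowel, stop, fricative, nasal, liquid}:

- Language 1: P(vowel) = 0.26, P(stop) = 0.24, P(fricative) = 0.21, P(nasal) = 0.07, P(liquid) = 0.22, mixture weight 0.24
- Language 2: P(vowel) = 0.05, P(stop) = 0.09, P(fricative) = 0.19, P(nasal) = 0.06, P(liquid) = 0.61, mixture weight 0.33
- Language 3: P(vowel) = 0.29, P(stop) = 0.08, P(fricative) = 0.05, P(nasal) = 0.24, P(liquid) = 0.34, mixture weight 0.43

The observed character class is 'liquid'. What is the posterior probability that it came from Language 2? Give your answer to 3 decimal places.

0.503

Apply Bayes' rule: the posterior for each component is proportional to its prior times its likelihood at x.
Categorical probabilities:
  L_1 = P(liquid | comp) = 0.22
  L_2 = P(liquid | comp) = 0.61
  L_3 = P(liquid | comp) = 0.34
Multiply by the mixture weights:
  π_1·L_1 = 0.24 × 0.22 = 0.0528
  π_2·L_2 = 0.33 × 0.61 = 0.2013
  π_3·L_3 = 0.43 × 0.34 = 0.1462
Evidence: 0.0528 + 0.2013 + 0.1462 = 0.4003
P(Language 2 | x) ≈ 0.503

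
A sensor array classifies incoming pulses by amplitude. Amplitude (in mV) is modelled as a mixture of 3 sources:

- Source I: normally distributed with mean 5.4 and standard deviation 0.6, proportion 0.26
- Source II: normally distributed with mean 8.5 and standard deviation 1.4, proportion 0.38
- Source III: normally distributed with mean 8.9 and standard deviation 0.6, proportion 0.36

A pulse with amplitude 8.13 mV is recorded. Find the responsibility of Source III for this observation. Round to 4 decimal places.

0.5012

Posterior ∝ prior × likelihood, so P(k | x) ∝ π_k f_k(x); normalise over all components.
Evaluate each component's likelihood at the observed value:
  f_I = 2.12456e-05
  f_II = 0.275179
  f_III = 0.29183
Unnormalised posteriors:
  π_I·f_I = 0.26 × 2.12456e-05 = 5.52384e-06
  π_II·f_II = 0.38 × 0.275179 = 0.104568
  π_III·f_III = 0.36 × 0.29183 = 0.105059
Evidence: 5.52384e-06 + 0.104568 + 0.105059 = 0.209632
P(Source III | x) ≈ 0.5012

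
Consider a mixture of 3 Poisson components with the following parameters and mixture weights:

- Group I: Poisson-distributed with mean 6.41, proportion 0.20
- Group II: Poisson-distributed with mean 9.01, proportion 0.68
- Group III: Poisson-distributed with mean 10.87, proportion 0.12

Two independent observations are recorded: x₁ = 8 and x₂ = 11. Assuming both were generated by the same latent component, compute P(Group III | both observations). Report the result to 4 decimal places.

Apply Bayes' rule: the posterior for each component is proportional to its prior times its likelihood at x.
Since both observations come from the same component, the likelihood for component k is f_k(x₁)·f_k(x₂).
  p_I = [e^(−6.41)·6.41^8/8! = 0.116283] × [0.0309353] = 0.00359725
  p_II = [e^(−9.01)·9.01^8/8! = 0.131609] × [0.0972352] = 0.012797
  p_III = [e^(−10.87)·10.87^8/8! = 0.0919464] × [0.119286] = 0.0109679
Multiply by the mixture weights:
  w_I·p_I = 0.20 × 0.00359725 = 0.000719451
  w_II·p_II = 0.68 × 0.012797 = 0.00870196
  w_III·p_III = 0.12 × 0.0109679 = 0.00131615
Marginal: 0.000719451 + 0.00870196 + 0.00131615 = 0.0107376
P(Group III | data) = 0.00131615 / 0.0107376 ≈ 0.1226

0.1226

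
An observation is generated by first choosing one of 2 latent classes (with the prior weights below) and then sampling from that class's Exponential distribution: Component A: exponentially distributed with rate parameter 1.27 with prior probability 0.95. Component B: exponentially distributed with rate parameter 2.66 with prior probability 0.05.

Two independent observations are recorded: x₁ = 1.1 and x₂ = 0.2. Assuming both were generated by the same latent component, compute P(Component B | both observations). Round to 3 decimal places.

Apply Bayes' rule: the posterior for each component is proportional to its prior times its likelihood at x.
Since both observations come from the same component, the likelihood for component k is f_k(x₁)·f_k(x₂).
  f_A = [1.27·e^(−1.27·1.1) = 1.27·e^(−1.3970) = 0.314119] × [0.985129] = 0.309448
  f_B = [2.66·e^(−2.66·1.1) = 2.66·e^(−2.9260) = 0.142605] × [1.56256] = 0.22283
Unnormalised posteriors:
  P(Z=A)·f_A = 0.95 × 0.309448 = 0.293975
  P(Z=B)·f_B = 0.05 × 0.22283 = 0.0111415
Normaliser: 0.293975 + 0.0111415 = 0.305117
P(Component B | x₁,x₂) = 0.0111415 / 0.305117 ≈ 0.037

0.037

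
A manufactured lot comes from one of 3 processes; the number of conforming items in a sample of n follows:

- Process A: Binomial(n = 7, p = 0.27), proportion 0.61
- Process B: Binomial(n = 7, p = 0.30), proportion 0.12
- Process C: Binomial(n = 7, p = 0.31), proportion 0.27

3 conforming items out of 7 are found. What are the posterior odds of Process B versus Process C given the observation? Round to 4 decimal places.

Since P(k|x) ∝ w_k f_k(x), the posterior odds are w_i f_i(x) / (w_j f_j(x)).
Component likelihoods at x = 3 conforming items out of 7:
  L_A = 0.195637
  L_B = 0.226894
  L_C = 0.236347
Odds = (0.12/0.27) × (0.226894/0.236347) = 0.444444 × 0.960007 ≈ 0.4267

0.4267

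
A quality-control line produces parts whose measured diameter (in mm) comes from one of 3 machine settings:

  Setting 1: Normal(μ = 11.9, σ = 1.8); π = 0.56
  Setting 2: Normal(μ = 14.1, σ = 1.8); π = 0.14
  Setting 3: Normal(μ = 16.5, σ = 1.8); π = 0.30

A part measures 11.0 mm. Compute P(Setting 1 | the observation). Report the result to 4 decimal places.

Apply Bayes' rule: the posterior for each component is proportional to its prior times its likelihood at x.
Normal densities:
  p_1 = 0.195592
  p_2 = 0.0503
  p_3 = 0.00208094
Weight by the priors:
  π_1·p_1 = 0.56 × 0.195592 = 0.109531
  π_2·p_2 = 0.14 × 0.0503 = 0.007042
  π_3·p_3 = 0.30 × 0.00208094 = 0.000624282
Marginal: 0.109531 + 0.007042 + 0.000624282 = 0.117198
So the posterior for Setting 1 is 0.109531 / 0.117198 ≈ 0.9346.

0.9346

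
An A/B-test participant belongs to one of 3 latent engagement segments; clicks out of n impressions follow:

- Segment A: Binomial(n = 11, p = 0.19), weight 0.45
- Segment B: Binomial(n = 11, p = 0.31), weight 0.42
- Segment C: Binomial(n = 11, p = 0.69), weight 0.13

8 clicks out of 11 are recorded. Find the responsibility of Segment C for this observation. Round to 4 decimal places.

P(component k | x) = P(Z=k)·f_k(x) / marginal(x), where marginal(x) = Σ_j P(Z=j)·f_j(x).
Evaluate each component's likelihood at the observed value:
  L_A = C(11,8)·0.19^8·0.81^3 = 165·1.69836e-06·0.531441 = 0.000148925
  L_B = C(11,8)·0.31^8·0.69^3 = 165·8.52891e-05·0.328509 = 0.00462301
  L_C = C(11,8)·0.69^8·0.31^3 = 165·0.0513798·0.029791 = 0.252558
Multiply by the mixture weights:
  P(Z=A)·L_A = 0.45 × 0.000148925 = 6.70163e-05
  P(Z=B)·L_B = 0.42 × 0.00462301 = 0.00194166
  P(Z=C)·L_C = 0.13 × 0.252558 = 0.0328326
Marginal: 6.70163e-05 + 0.00194166 + 0.0328326 = 0.0348413
P(Segment C | 8 clicks out of 11) = 0.0328326 / 0.0348413 ≈ 0.9423

0.9423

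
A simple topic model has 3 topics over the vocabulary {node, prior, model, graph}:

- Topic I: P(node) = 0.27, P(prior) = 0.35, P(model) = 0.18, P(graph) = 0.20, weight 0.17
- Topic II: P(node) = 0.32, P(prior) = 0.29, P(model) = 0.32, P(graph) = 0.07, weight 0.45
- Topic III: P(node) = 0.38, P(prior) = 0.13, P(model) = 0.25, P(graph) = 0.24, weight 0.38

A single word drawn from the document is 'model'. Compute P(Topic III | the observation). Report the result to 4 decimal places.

0.3524

Apply Bayes' rule: the posterior for each component is proportional to its prior times its likelihood at x.
Component likelihoods at x = 'model':
  L_I = P(model | comp) = 0.18
  L_II = P(model | comp) = 0.32
  L_III = P(model | comp) = 0.25
Prior × likelihood for each component:
  P(Z=I)·L_I = 0.17 × 0.18 = 0.0306
  P(Z=II)·L_II = 0.45 × 0.32 = 0.144
  P(Z=III)·L_III = 0.38 × 0.25 = 0.095
Marginal: 0.0306 + 0.144 + 0.095 = 0.2696
P(Topic III | data) = 0.095 / 0.2696 ≈ 0.3524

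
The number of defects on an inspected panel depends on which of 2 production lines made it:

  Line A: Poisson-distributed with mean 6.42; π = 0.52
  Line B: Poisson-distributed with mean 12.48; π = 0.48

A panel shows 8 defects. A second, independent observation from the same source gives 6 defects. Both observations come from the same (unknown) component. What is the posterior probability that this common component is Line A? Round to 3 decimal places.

0.948

Posterior ∝ prior × likelihood, so P(k | x) ∝ w_k f_k(x); normalise over all components.
Since both observations come from the same component, the likelihood for component k is f_k(x₁)·f_k(x₂).
  f_A = [e^(−6.42)·6.42^8/8! = 0.116571] × [0.158382] = 0.0184627
  f_B = [e^(−12.48)·12.48^8/8! = 0.0554882] × [0.0199508] = 0.00110703
Prior × likelihood for each component:
  w_A·f_A = 0.52 × 0.0184627 = 0.00960063
  w_B·f_B = 0.48 × 0.00110703 = 0.000531376
Marginal: 0.00960063 + 0.000531376 = 0.010132
Responsibility of Line A: 0.00960063 / 0.010132 ≈ 0.948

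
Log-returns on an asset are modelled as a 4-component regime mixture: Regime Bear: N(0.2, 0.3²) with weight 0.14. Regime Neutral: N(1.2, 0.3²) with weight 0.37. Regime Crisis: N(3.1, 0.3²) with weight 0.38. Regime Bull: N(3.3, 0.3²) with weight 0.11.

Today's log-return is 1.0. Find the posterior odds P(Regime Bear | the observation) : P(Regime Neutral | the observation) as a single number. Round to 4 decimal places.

Only the two components matter; the odds are (π_i f_i(x)) / (π_j f_j(x)).
Normal densities:
  L_Bear = 0.0379866
  L_Neutral = 1.06483
  L_Crisis = 3.04491e-11
  L_Bull = 2.29275e-13
0.00531813 / 0.393986 ≈ 0.0135

0.0135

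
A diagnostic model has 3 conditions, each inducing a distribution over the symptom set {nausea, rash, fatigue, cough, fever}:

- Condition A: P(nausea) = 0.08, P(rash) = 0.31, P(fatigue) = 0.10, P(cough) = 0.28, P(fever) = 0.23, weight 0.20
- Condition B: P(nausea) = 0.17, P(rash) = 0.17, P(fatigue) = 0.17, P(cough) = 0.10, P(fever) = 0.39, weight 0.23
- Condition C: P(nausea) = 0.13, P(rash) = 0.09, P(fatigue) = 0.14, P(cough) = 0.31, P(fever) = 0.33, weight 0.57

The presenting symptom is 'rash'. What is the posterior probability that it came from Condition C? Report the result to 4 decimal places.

By Bayes' theorem, P(k | x) = P(Z=k) f_k(x) / Σ_j P(Z=j) f_j(x).
Component likelihoods at x = 'rash':
  L_A = P(rash | comp) = 0.31
  L_B = P(rash | comp) = 0.17
  L_C = P(rash | comp) = 0.09
Multiply by the mixture weights:
  P(Z=A)·L_A = 0.20 × 0.31 = 0.062
  P(Z=B)·L_B = 0.23 × 0.17 = 0.0391
  P(Z=C)·L_C = 0.57 × 0.09 = 0.0513
Denominator: 0.062 + 0.0391 + 0.0513 = 0.1524
P(Condition C | 'rash') = 0.0513 / 0.1524 ≈ 0.3366

0.3366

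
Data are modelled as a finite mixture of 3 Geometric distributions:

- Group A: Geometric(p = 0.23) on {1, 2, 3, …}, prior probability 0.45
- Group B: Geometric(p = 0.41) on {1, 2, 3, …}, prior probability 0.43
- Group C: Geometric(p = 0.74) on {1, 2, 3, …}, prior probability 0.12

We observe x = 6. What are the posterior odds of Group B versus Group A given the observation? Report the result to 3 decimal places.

0.450

The posterior odds equal the prior odds times the likelihood ratio: (P(Z=i)/P(Z=j))·(f_i(x)/f_j(x)).
Evaluate each component's likelihood at the observed value:
  L_A = 0.23·(1−0.23)^5 = 0.23·0.270678 = 0.062256
  L_B = 0.41·(1−0.41)^5 = 0.41·0.0714924 = 0.0293119
  L_C = 0.74·(1−0.74)^5 = 0.74·0.00118814 = 0.000879222
0.0126041 / 0.0280152 ≈ 0.450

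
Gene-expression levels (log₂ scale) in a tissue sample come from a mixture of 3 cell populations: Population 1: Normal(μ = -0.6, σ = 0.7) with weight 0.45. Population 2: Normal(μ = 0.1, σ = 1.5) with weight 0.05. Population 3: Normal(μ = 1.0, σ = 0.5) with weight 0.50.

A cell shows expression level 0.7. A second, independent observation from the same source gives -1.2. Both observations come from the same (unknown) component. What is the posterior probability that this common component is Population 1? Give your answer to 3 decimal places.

0.889

Apply Bayes' rule: the posterior for each component is proportional to its prior times its likelihood at x.
Since both observations come from the same component, the likelihood for component k is f_k(x₁)·f_k(x₂).
  f_1 = [(1/(0.7·√(2π)))·exp(−(0.7−-0.6)²/(2·0.7²)) = 0.569918·exp(-1.72449) = 0.101596] × [0.394707] = 0.0401006
  f_2 = [(1/(1.5·√(2π)))·exp(−(0.7−0.1)²/(2·1.5²)) = 0.265962·exp(-0.08000) = 0.245513] × [0.182691] = 0.0448531
  f_3 = [(1/(0.5·√(2π)))·exp(−(0.7−1.0)²/(2·0.5²)) = 0.797885·exp(-0.18000) = 0.666449] × [4.98849e-05] = 3.32458e-05
Multiply by the mixture weights:
  P(Z=1)·f_1 = 0.45 × 0.0401006 = 0.0180453
  P(Z=2)·f_2 = 0.05 × 0.0448531 = 0.00224265
  P(Z=3)·f_3 = 0.50 × 3.32458e-05 = 1.66229e-05
Denominator: 0.0180453 + 0.00224265 + 1.66229e-05 = 0.0203045
So the posterior for Population 1 is 0.0180453 / 0.0203045 ≈ 0.889.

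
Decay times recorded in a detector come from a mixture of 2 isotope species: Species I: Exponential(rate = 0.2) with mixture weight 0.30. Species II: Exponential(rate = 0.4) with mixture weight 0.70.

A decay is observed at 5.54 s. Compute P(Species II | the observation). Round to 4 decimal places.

The responsibility of component k is w_k f_k(x) divided by Σ_j w_j f_j(x).
Evaluate each component's likelihood at the observed value:
  L_I = 0.2·e^(−0.2·5.54) = 0.2·e^(−1.1080) = 0.0660437
  L_II = 0.4·e^(−0.4·5.54) = 0.4·e^(−2.2160) = 0.0436178
Unnormalised posteriors:
  w_I·L_I = 0.30 × 0.0660437 = 0.0198131
  w_II·L_II = 0.70 × 0.0436178 = 0.0305324
Evidence: 0.0198131 + 0.0305324 = 0.0503456
P(Species II | data) ≈ 0.6065

0.6065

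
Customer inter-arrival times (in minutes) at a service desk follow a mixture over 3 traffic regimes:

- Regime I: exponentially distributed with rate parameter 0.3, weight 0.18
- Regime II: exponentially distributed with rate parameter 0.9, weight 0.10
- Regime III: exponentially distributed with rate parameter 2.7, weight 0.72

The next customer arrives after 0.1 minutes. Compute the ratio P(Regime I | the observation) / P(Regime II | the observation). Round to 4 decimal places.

0.6371

The posterior odds equal the prior odds times the likelihood ratio: (P(Z=i)/P(Z=j))·(f_i(x)/f_j(x)).
Evaluate each component's likelihood at the observed value:
  f_I = 0.3·e^(−0.3·0.1) = 0.3·e^(−0.0300) = 0.291134
  f_II = 0.9·e^(−0.9·0.1) = 0.9·e^(−0.0900) = 0.822538
  f_III = 2.7·e^(−2.7·0.1) = 2.7·e^(−0.2700) = 2.06112
Posterior odds = (P(Z=I)·f_I) / (P(Z=II)·f_II) = (0.18·0.291134) / (0.10·0.822538) = 0.0524041 / 0.0822538 ≈ 0.6371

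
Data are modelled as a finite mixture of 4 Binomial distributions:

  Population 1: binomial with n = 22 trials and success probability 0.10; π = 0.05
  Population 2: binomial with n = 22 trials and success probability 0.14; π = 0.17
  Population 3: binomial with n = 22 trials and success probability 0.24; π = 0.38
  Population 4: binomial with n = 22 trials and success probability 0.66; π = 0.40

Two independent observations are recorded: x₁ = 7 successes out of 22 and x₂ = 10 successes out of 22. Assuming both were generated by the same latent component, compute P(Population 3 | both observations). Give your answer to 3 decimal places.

0.987

By Bayes' theorem, P(k | x) = π_k f_k(x) / Σ_j π_j f_j(x).
Since both observations come from the same component, the likelihood for component k is f_k(x₁)·f_k(x₂).
  f_1 = [C(22,7)·0.10^7·0.90^15 = 170544·1e-07·0.205891 = 0.00351135] × [1.82632e-05] = 6.41285e-08
  f_2 = [C(22,7)·0.14^7·0.86^15 = 170544·1.05414e-06·0.104106 = 0.0187158] × [0.000306146] = 5.72978e-06
  f_3 = [C(22,7)·0.24^7·0.76^15 = 170544·4.58647e-05·0.0163006 = 0.127503] × [0.0152245] = 0.00194116
  f_4 = [C(22,7)·0.66^7·0.34^15 = 170544·0.0545516·9.37959e-08 = 0.000872625] × [0.0242021] = 2.11194e-05
Multiply by the mixture weights:
  π_1·f_1 = 0.05 × 6.41285e-08 = 3.20642e-09
  π_2·f_2 = 0.17 × 5.72978e-06 = 9.74062e-07
  π_3·f_3 = 0.38 × 0.00194116 = 0.00073764
  π_4·f_4 = 0.40 × 2.11194e-05 = 8.44774e-06
Denominator: 3.20642e-09 + 9.74062e-07 + 0.00073764 + 8.44774e-06 = 0.000747065
P(Population 3 | x₁, x₂) = 0.00073764 / 0.000747065 ≈ 0.987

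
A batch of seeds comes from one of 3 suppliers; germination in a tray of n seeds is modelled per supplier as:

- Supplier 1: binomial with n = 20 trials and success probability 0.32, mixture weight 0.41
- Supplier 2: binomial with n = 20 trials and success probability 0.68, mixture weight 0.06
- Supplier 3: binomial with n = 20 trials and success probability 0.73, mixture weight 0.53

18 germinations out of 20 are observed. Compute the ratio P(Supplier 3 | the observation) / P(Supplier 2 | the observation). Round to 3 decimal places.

Only the two components matter; the odds are (π_i f_i(x)) / (π_j f_j(x)).
Evaluate each component's likelihood at the observed value:
  L_1 = 1.0876e-07
  L_2 = 0.0188024
  L_3 = 0.0480057
0.025443 / 0.00112815 ≈ 22.553

22.553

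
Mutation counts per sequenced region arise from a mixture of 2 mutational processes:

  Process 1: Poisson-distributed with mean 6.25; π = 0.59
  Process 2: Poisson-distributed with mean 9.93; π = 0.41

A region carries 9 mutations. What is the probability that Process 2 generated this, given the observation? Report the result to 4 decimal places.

0.5307

By Bayes' theorem, P(k | x) = π_k f_k(x) / Σ_j π_j f_j(x).
Poisson probabilities:
  L_1 = e^(−6.25)·6.25^9/9! = 0.0774135
  L_2 = e^(−9.93)·9.93^9/9! = 0.125961
Unnormalised posteriors:
  π_1·L_1 = 0.59 × 0.0774135 = 0.045674
  π_2·L_2 = 0.41 × 0.125961 = 0.051644
Evidence: 0.045674 + 0.051644 = 0.097318
P(Process 2 | data) ≈ 0.5307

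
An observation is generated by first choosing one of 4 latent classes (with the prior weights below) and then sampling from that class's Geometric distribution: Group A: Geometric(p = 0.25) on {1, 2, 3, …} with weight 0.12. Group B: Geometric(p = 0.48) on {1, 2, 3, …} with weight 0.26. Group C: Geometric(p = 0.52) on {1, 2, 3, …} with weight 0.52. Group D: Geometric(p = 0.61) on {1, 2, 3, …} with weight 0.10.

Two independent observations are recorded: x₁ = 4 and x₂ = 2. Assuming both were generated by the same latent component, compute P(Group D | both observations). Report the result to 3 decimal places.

P(component k | x) = π_k·f_k(x) / marginal(x), where marginal(x) = Σ_j π_j·f_j(x).
Since both observations come from the same component, the likelihood for component k is f_k(x₁)·f_k(x₂).
  L_A = [0.25·(1−0.25)^3 = 0.25·0.421875 = 0.105469] × [0.1875] = 0.0197754
  L_B = [0.48·(1−0.48)^3 = 0.48·0.140608 = 0.0674918] × [0.2496] = 0.016846
  L_C = [0.52·(1−0.52)^3 = 0.52·0.110592 = 0.0575078] × [0.2496] = 0.014354
  L_D = [0.61·(1−0.61)^3 = 0.61·0.059319 = 0.0361846] × [0.2379] = 0.00860831
Prior × likelihood for each component:
  π_A·L_A = 0.12 × 0.0197754 = 0.00237305
  π_B·L_B = 0.26 × 0.016846 = 0.00437995
  π_C·L_C = 0.52 × 0.014354 = 0.00746406
  π_D·L_D = 0.10 × 0.00860831 = 0.000860831
Marginal: 0.00237305 + 0.00437995 + 0.00746406 + 0.000860831 = 0.0150779
So the posterior for Group D is 0.000860831 / 0.0150779 ≈ 0.057.

0.057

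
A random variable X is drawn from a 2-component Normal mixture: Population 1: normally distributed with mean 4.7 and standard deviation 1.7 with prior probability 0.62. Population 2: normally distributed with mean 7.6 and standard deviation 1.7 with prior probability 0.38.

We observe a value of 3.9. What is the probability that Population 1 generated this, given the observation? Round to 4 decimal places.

0.9398

By Bayes' theorem, P(k | x) = w_k f_k(x) / Σ_j w_j f_j(x).
Normal densities:
  p_1 = (1/(1.7·√(2π)))·exp(−(3.9−4.7)²/(2·1.7²)) = 0.234672·exp(-0.11073) = 0.210074
  p_2 = (1/(1.7·√(2π)))·exp(−(3.9−7.6)²/(2·1.7²)) = 0.234672·exp(-2.36851) = 0.02197
Multiply by the mixture weights:
  w_1·p_1 = 0.62 × 0.210074 = 0.130246
  w_2·p_2 = 0.38 × 0.02197 = 0.00834859
Normaliser: 0.130246 + 0.00834859 = 0.138595
P(Population 1 | data) = 0.130246 / 0.138595 ≈ 0.9398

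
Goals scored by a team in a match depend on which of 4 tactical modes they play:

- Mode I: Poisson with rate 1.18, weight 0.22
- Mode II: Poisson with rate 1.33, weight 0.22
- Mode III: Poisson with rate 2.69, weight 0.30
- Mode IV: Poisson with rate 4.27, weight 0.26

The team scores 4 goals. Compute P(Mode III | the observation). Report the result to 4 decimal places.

Apply Bayes' rule: the posterior for each component is proportional to its prior times its likelihood at x.
Evaluate each component's likelihood at the observed value:
  L_I = e^(−1.18)·1.18^4/4! = 0.0248227
  L_II = e^(−1.33)·1.33^4/4! = 0.0344813
  L_III = e^(−2.69)·2.69^4/4! = 0.148097
  L_IV = e^(−4.27)·4.27^4/4! = 0.19367
Multiply by the mixture weights:
  π_I·L_I = 0.22 × 0.0248227 = 0.005461
  π_II·L_II = 0.22 × 0.0344813 = 0.00758589
  π_III·L_III = 0.30 × 0.148097 = 0.044429
  π_IV·L_IV = 0.26 × 0.19367 = 0.0503543
Evidence: 0.005461 + 0.00758589 + 0.044429 + 0.0503543 = 0.10783
P(Mode III | the observation) = 0.044429 / 0.10783 ≈ 0.4120

0.4120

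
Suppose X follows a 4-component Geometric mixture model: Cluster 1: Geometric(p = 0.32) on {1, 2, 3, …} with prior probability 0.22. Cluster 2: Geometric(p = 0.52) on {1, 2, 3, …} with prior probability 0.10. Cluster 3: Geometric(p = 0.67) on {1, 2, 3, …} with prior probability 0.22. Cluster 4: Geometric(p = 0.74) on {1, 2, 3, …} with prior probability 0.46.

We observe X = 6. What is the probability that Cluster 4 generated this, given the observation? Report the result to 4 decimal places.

P(component k | x) = w_k·f_k(x) / marginal(x), where marginal(x) = Σ_j w_j·f_j(x).
Geometric probabilities:
  f_1 = 0.32·(1−0.32)^5 = 0.32·0.145393 = 0.0465259
  f_2 = 0.52·(1−0.52)^5 = 0.52·0.0254804 = 0.0132498
  f_3 = 0.67·(1−0.67)^5 = 0.67·0.00391354 = 0.00262207
  f_4 = 0.74·(1−0.74)^5 = 0.74·0.00118814 = 0.000879222
Multiply by the mixture weights:
  w_1·f_1 = 0.22 × 0.0465259 = 0.0102357
  w_2·f_2 = 0.10 × 0.0132498 = 0.00132498
  w_3·f_3 = 0.22 × 0.00262207 = 0.000576856
  w_4·f_4 = 0.46 × 0.000879222 = 0.000404442
Evidence: 0.0102357 + 0.00132498 + 0.000576856 + 0.000404442 = 0.012542
Responsibility of Cluster 4: 0.000404442 / 0.012542 ≈ 0.0322

0.0322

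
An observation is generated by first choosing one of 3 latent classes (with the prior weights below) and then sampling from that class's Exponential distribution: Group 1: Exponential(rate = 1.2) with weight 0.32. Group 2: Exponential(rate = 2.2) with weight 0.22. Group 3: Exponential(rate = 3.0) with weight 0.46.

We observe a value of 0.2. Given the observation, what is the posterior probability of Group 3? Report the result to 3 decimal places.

0.552

P(component k | x) = w_k·f_k(x) / marginal(x), where marginal(x) = Σ_j w_j·f_j(x).
Exponential densities:
  L_1 = 0.943953
  L_2 = 1.41688
  L_3 = 1.64643
Weight by the priors:
  w_1·L_1 = 0.32 × 0.943953 = 0.302065
  w_2·L_2 = 0.22 × 1.41688 = 0.311714
  w_3·L_3 = 0.46 × 1.64643 = 0.75736
Evidence: 0.302065 + 0.311714 + 0.75736 = 1.37114
Responsibility of Group 3: 0.75736 / 1.37114 ≈ 0.552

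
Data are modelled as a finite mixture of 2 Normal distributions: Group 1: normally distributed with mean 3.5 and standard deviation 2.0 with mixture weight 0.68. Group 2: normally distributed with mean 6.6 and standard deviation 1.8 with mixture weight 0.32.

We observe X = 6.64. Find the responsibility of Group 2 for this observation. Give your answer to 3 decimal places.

0.642

By Bayes' theorem, P(k | x) = w_k f_k(x) / Σ_j w_j f_j(x).
Component likelihoods at x = 6.64:
  L_1 = (1/(2.0·√(2π)))·exp(−(6.64−3.5)²/(2·2.0²)) = 0.199471·exp(-1.23245) = 0.0581613
  L_2 = (1/(1.8·√(2π)))·exp(−(6.64−6.6)²/(2·1.8²)) = 0.221635·exp(-0.00025) = 0.22158
Weight by the priors:
  w_1·L_1 = 0.68 × 0.0581613 = 0.0395497
  w_2·L_2 = 0.32 × 0.22158 = 0.0709056
Evidence: 0.0395497 + 0.0709056 = 0.110455
So the posterior for Group 2 is 0.0709056 / 0.110455 ≈ 0.642.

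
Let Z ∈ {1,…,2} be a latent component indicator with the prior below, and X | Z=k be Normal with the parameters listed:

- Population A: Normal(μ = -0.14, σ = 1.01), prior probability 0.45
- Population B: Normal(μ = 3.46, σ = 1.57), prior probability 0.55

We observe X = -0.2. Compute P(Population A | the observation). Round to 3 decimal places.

0.951

The responsibility of component k is P(Z=k) f_k(x) divided by Σ_j P(Z=j) f_j(x).
Normal densities:
  p_A = (1/(1.01·√(2π)))·exp(−(-0.2−-0.14)²/(2·1.01²)) = 0.394992·exp(-0.00176) = 0.394296
  p_B = (1/(1.57·√(2π)))·exp(−(-0.2−3.46)²/(2·1.57²)) = 0.254103·exp(-2.71727) = 0.0167847
Prior × likelihood for each component:
  P(Z=A)·p_A = 0.45 × 0.394296 = 0.177433
  P(Z=B)·p_B = 0.55 × 0.0167847 = 0.00923161
Sum: 0.177433 + 0.00923161 = 0.186665
P(Population A | data) = 0.177433 / 0.186665 ≈ 0.951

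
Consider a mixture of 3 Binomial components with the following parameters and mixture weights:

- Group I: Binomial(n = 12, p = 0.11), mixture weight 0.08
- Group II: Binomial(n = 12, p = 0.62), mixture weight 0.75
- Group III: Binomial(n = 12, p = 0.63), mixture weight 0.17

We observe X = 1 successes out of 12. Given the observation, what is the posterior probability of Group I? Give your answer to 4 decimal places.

0.9947

P(component k | x) = π_k·f_k(x) / marginal(x), where marginal(x) = Σ_j π_j·f_j(x).
Binomial probabilities:
  L_I = C(12,1)·0.11^1·0.89^11 = 12·0.11·0.277517 = 0.366323
  L_II = C(12,1)·0.62^1·0.38^11 = 12·0.62·2.38572e-05 = 0.000177498
  L_III = C(12,1)·0.63^1·0.37^11 = 12·0.63·1.77918e-05 = 0.000134506
Prior × likelihood for each component:
  π_I·L_I = 0.08 × 0.366323 = 0.0293058
  π_II·L_II = 0.75 × 0.000177498 = 0.000133123
  π_III·L_III = 0.17 × 0.000134506 = 2.2866e-05
Sum: 0.0293058 + 0.000133123 + 2.2866e-05 = 0.0294618
P(Group I | x) ≈ 0.9947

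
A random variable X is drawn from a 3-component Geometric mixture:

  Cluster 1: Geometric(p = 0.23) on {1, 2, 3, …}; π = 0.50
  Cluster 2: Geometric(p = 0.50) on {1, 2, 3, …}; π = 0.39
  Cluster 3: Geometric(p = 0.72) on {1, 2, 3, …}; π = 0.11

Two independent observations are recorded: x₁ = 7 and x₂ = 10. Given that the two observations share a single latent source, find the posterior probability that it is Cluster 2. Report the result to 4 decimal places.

By Bayes' theorem, P(k | x) = w_k f_k(x) / Σ_j w_j f_j(x).
Since both observations come from the same component, the likelihood for component k is f_k(x₁)·f_k(x₂).
  L_1 = [0.0479371] × [0.0218849] = 0.0010491
  L_2 = [0.0078125] × [0.000976562] = 7.62939e-06
  L_3 = [0.000346961] × [7.61649e-06] = 2.64262e-09
Weight by the priors:
  w_1·L_1 = 0.50 × 0.0010491 = 0.00052455
  w_2·L_2 = 0.39 × 7.62939e-06 = 2.97546e-06
  w_3·L_3 = 0.11 × 2.64262e-09 = 2.90689e-10
Denominator: 0.00052455 + 2.97546e-06 + 2.90689e-10 = 0.000527525
P(Cluster 2 | x₁, x₂) = 2.97546e-06 / 0.000527525 ≈ 0.0056

0.0056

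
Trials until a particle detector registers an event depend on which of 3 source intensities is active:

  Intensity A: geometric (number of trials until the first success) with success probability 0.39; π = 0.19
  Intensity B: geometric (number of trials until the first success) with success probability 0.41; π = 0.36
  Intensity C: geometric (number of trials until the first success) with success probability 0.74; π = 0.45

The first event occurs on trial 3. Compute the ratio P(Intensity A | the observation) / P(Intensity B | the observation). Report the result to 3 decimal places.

Only the two components matter; the odds are (P(Z=i) f_i(x)) / (P(Z=j) f_j(x)).
Geometric probabilities:
  f_A = 0.145119
  f_B = 0.142721
  f_C = 0.050024
Odds = (0.19/0.36) × (0.145119/0.142721) = 0.527778 × 1.0168 ≈ 0.537

0.537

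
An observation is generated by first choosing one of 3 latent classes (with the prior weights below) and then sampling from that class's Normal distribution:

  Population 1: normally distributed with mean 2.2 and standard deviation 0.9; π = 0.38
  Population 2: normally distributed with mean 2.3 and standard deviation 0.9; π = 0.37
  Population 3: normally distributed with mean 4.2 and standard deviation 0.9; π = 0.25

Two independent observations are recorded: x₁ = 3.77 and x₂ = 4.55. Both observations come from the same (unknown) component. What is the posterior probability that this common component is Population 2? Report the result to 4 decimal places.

By Bayes' theorem, P(k | x) = π_k f_k(x) / Σ_j π_j f_j(x).
Since both observations come from the same component, the likelihood for component k is f_k(x₁)·f_k(x₂).
  f_1 = [0.0967987] × [0.0146615] = 0.00141922
  f_2 = [0.11678] × [0.0194759] = 0.00227439
  f_3 = [0.395457] × [0.410986] = 0.162527
Multiply by the mixture weights:
  π_1·f_1 = 0.38 × 0.00141922 = 0.000539303
  π_2·f_2 = 0.37 × 0.00227439 = 0.000841523
  π_3·f_3 = 0.25 × 0.162527 = 0.0406318
Evidence: 0.000539303 + 0.000841523 + 0.0406318 = 0.0420127
P(Population 2 | x₁, x₂) = 0.000841523 / 0.0420127 ≈ 0.0200

0.0200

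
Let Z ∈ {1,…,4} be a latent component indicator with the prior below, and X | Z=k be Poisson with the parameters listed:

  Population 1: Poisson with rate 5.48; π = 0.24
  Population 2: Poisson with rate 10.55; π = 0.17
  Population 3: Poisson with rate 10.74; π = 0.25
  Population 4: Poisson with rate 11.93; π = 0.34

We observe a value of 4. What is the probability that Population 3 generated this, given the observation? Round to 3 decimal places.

0.067

By Bayes' theorem, P(k | x) = π_k f_k(x) / Σ_j π_j f_j(x).
Evaluate each component's likelihood at the observed value:
  L_1 = 0.156667
  L_2 = 0.0135205
  L_3 = 0.0120083
  L_4 = 0.00556183
Weight by the priors:
  π_1·L_1 = 0.24 × 0.156667 = 0.0376001
  π_2·L_2 = 0.17 × 0.0135205 = 0.00229848
  π_3·L_3 = 0.25 × 0.0120083 = 0.00300209
  π_4·L_4 = 0.34 × 0.00556183 = 0.00189102
Evidence: 0.0376001 + 0.00229848 + 0.00300209 + 0.00189102 = 0.0447916
Responsibility of Population 3: 0.00300209 / 0.0447916 ≈ 0.067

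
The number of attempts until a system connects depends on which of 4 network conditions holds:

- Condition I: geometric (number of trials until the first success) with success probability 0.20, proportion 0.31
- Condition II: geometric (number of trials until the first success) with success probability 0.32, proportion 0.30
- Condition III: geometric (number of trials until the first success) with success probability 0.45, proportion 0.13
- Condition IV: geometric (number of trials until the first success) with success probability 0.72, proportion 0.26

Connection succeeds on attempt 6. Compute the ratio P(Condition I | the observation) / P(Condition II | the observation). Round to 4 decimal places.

Only the two components matter; the odds are (w_i f_i(x)) / (w_j f_j(x)).
Evaluate each component's likelihood at the observed value:
  p_I = 0.20·(1−0.20)^5 = 0.20·0.32768 = 0.065536
  p_II = 0.32·(1−0.32)^5 = 0.32·0.145393 = 0.0465259
  p_III = 0.45·(1−0.45)^5 = 0.45·0.0503284 = 0.0226478
  p_IV = 0.72·(1−0.72)^5 = 0.72·0.00172104 = 0.00123915
Odds = (0.31/0.30) × (0.065536/0.0465259) = 1.03333 × 1.40859 ≈ 1.4555

1.4555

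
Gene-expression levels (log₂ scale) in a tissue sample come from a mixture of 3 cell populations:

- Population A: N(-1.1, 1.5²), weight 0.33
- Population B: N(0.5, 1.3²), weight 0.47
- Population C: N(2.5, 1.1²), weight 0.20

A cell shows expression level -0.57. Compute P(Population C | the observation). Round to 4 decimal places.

0.0079

P(component k | x) = P(Z=k)·f_k(x) / marginal(x), where marginal(x) = Σ_j P(Z=j)·f_j(x).
Component likelihoods at x = -0.57:
  L_A = (1/(1.5·√(2π)))·exp(−(-0.57−-1.1)²/(2·1.5²)) = 0.265962·exp(-0.06242) = 0.249867
  L_B = (1/(1.3·√(2π)))·exp(−(-0.57−0.5)²/(2·1.3²)) = 0.306879·exp(-0.33873) = 0.218705
  L_C = (1/(1.1·√(2π)))·exp(−(-0.57−2.5)²/(2·1.1²)) = 0.362675·exp(-3.89459) = 0.00738108
Weight by the priors:
  P(Z=A)·L_A = 0.33 × 0.249867 = 0.0824562
  P(Z=B)·L_B = 0.47 × 0.218705 = 0.102791
  P(Z=C)·L_C = 0.20 × 0.00738108 = 0.00147622
Normaliser: 0.0824562 + 0.102791 + 0.00147622 = 0.186724
Responsibility of Population C: 0.00147622 / 0.186724 ≈ 0.0079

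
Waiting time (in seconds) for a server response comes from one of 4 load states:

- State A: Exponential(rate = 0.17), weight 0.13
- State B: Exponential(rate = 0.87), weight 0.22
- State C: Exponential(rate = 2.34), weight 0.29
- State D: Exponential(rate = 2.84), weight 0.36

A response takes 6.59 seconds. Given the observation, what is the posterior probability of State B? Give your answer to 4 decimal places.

0.0791

P(component k | x) = w_k·f_k(x) / marginal(x), where marginal(x) = Σ_j w_j·f_j(x).
Exponential densities:
  L_A = 0.17·e^(−0.17·6.59) = 0.17·e^(−1.1203) = 0.0554509
  L_B = 0.87·e^(−0.87·6.59) = 0.87·e^(−5.7333) = 0.00281565
  L_C = 2.34·e^(−2.34·6.59) = 2.34·e^(−15.4206) = 4.7004e-07
  L_D = 2.84·e^(−2.84·6.59) = 2.84·e^(−18.7156) = 2.11464e-08
Prior × likelihood for each component:
  w_A·L_A = 0.13 × 0.0554509 = 0.00720862
  w_B·L_B = 0.22 × 0.00281565 = 0.000619443
  w_C·L_C = 0.29 × 4.7004e-07 = 1.36311e-07
  w_D·L_D = 0.36 × 2.11464e-08 = 7.61271e-09
Normaliser: 0.00720862 + 0.000619443 + 1.36311e-07 + 7.61271e-09 = 0.00782821
So the posterior for State B is 0.000619443 / 0.00782821 ≈ 0.0791.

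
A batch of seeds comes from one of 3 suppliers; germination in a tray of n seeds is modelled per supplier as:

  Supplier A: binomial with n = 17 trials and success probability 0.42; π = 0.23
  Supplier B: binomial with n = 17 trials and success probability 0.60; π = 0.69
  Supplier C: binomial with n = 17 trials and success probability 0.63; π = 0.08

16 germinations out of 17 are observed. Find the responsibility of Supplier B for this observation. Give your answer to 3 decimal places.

Posterior ∝ prior × likelihood, so P(k | x) ∝ π_k f_k(x); normalise over all components.
Binomial probabilities:
  f_A = C(17,16)·0.42^16·0.58^1 = 17·9.37537e-07·0.58 = 9.24412e-06
  f_B = C(17,16)·0.60^16·0.40^1 = 17·0.000282111·0.4 = 0.00191835
  f_C = C(17,16)·0.63^16·0.37^1 = 17·0.000615813·0.37 = 0.00387346
Weight by the priors:
  π_A·f_A = 0.23 × 9.24412e-06 = 2.12615e-06
  π_B·f_B = 0.69 × 0.00191835 = 0.00132366
  π_C·f_C = 0.08 × 0.00387346 = 0.000309877
Marginal: 2.12615e-06 + 0.00132366 + 0.000309877 = 0.00163567
So the posterior for Supplier B is 0.00132366 / 0.00163567 ≈ 0.809.

0.809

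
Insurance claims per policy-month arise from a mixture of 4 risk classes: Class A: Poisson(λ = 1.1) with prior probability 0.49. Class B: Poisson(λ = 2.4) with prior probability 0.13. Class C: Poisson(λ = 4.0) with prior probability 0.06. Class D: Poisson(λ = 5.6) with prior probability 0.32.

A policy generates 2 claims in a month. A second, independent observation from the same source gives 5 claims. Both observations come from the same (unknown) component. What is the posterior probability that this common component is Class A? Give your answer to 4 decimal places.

0.0629

P(component k | x) = π_k·f_k(x) / marginal(x), where marginal(x) = Σ_j π_j·f_j(x).
Since both observations come from the same component, the likelihood for component k is f_k(x₁)·f_k(x₂).
  p_A = [e^(−1.1)·1.1^2/2! = 0.201387] × [0.00446744] = 0.000899683
  p_B = [e^(−2.4)·2.4^2/2! = 0.261268] × [0.0601961] = 0.0157273
  p_C = [e^(−4.0)·4.0^2/2! = 0.146525] × [0.156293] = 0.0229009
  p_D = [e^(−5.6)·5.6^2/2! = 0.0579825] × [0.169711] = 0.00984026
Prior × likelihood for each component:
  π_A·p_A = 0.49 × 0.000899683 = 0.000440845
  π_B·p_B = 0.13 × 0.0157273 = 0.00204455
  π_C·p_C = 0.06 × 0.0229009 = 0.00137405
  π_D·p_D = 0.32 × 0.00984026 = 0.00314888
Sum: 0.000440845 + 0.00204455 + 0.00137405 + 0.00314888 = 0.00700833
P(Class A | x) ≈ 0.0629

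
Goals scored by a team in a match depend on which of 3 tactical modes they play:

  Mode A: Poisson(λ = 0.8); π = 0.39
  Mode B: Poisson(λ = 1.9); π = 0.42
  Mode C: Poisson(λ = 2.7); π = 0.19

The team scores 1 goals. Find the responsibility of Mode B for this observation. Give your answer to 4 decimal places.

0.4059

Apply Bayes' rule: the posterior for each component is proportional to its prior times its likelihood at x.
Evaluate each component's likelihood at the observed value:
  p_A = e^(−0.8)·0.8^1/1! = 0.359463
  p_B = e^(−1.9)·1.9^1/1! = 0.28418
  p_C = e^(−2.7)·2.7^1/1! = 0.181455
Multiply by the mixture weights:
  π_A·p_A = 0.39 × 0.359463 = 0.140191
  π_B·p_B = 0.42 × 0.28418 = 0.119356
  π_C·p_C = 0.19 × 0.181455 = 0.0344764
Normaliser: 0.140191 + 0.119356 + 0.0344764 = 0.294023
P(Mode B | 1 goals) ≈ 0.4059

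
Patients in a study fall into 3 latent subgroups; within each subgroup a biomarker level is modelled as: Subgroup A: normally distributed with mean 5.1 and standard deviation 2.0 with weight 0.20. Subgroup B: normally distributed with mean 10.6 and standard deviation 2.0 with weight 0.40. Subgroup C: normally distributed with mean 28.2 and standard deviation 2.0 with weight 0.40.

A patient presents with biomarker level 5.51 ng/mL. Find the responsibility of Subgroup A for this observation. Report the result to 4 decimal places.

By Bayes' theorem, P(k | x) = P(Z=k) f_k(x) / Σ_j P(Z=j) f_j(x).
Evaluate each component's likelihood at the observed value:
  f_A = (1/(2.0·√(2π)))·exp(−(5.51−5.1)²/(2·2.0²)) = 0.199471·exp(-0.02101) = 0.195323
  f_B = (1/(2.0·√(2π)))·exp(−(5.51−10.6)²/(2·2.0²)) = 0.199471·exp(-3.23851) = 0.0078237
  f_C = (1/(2.0·√(2π)))·exp(−(5.51−28.2)²/(2·2.0²)) = 0.199471·exp(-64.35451) = 2.24425e-29
Weight by the priors:
  P(Z=A)·f_A = 0.20 × 0.195323 = 0.0390647
  P(Z=B)·f_B = 0.40 × 0.0078237 = 0.00312948
  P(Z=C)·f_C = 0.40 × 2.24425e-29 = 8.97698e-30
Normaliser: 0.0390647 + 0.00312948 + 8.97698e-30 = 0.0421942
So the posterior for Subgroup A is 0.0390647 / 0.0421942 ≈ 0.9258.

0.9258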